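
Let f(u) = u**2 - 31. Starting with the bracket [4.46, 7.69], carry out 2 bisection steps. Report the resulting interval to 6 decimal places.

[5.267500, 6.075000]

f(4.460000) = -11.108400, f(7.690000) = 28.136100 (opposite signs)
step 1: m = 6.075000, f(m) = 5.905625 > 0 → root in [4.460000, 6.075000]
step 2: m = 5.267500, f(m) = -3.253444 < 0 → root in [5.267500, 6.075000]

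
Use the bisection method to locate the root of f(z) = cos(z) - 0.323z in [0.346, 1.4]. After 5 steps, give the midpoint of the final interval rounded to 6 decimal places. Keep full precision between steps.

f(0.346000) = 0.828979, f(1.400000) = -0.282233 (opposite signs)
step 1: m = 0.873000, f(m) = 0.360552 > 0 → root in [0.873000, 1.400000]
step 2: m = 1.136500, f(m) = 0.053683 > 0 → root in [1.136500, 1.400000]
step 3: m = 1.268250, f(m) = -0.111693 < 0 → root in [1.136500, 1.268250]
step 4: m = 1.202375, f(m) = -0.028224 < 0 → root in [1.136500, 1.202375]
step 5: m = 1.169437, f(m) = 0.012941 > 0 → root in [1.169437, 1.202375]
Midpoint of [1.169437, 1.202375] = 1.185906

1.185906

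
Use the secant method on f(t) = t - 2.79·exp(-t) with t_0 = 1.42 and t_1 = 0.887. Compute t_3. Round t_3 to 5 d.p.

f(t_0) = 0.745618, f(t_1) = -0.262172
t_2 = 0.887000 - (-0.262172)·(0.887000 - 1.420000)/(-0.262172 - (0.745618)) = 1.025658; f(t_2) = 0.025273
t_3 = 1.025658 - (0.025273)·(1.025658 - 0.887000)/(0.025273 - (-0.262172)) = 1.013466; f(t_3) = 0.000811

1.01347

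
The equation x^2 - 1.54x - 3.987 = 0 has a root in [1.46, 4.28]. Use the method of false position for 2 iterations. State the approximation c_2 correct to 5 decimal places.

2.78491

False-position update: c = (a·f(b) − b·f(a))/(f(b) − f(a)); replace the endpoint whose sign matches f(c).
f(1.460000) = -4.103800, f(4.280000) = 7.740200
step 1: c = 2.437095, f(c) = -1.800693 < 0 → new bracket [2.437095, 4.280000]
step 2: c = 2.784915, f(c) = -0.520020 < 0 → new bracket [2.784915, 4.280000]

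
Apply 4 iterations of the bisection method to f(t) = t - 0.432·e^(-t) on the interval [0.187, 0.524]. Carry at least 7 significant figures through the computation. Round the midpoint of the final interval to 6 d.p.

f(0.187000) = -0.171320, f(0.524000) = 0.268192 (opposite signs)
step 1: m = 0.355500, f(m) = 0.052744 > 0 → root in [0.187000, 0.355500]
step 2: m = 0.271250, f(m) = -0.058118 < 0 → root in [0.271250, 0.355500]
step 3: m = 0.313375, f(m) = -0.002407 < 0 → root in [0.313375, 0.355500]
step 4: m = 0.334438, f(m) = 0.025238 > 0 → root in [0.313375, 0.334438]
Midpoint of [0.313375, 0.334438] = 0.323906

0.323906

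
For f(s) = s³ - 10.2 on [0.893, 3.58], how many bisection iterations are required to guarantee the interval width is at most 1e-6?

22

Initial width b − a = 3.58 − 0.893 = 2.687000.
After n steps the width is (b−a)/2^n; need (b−a)/2^n ≤ 1e-6.
So n ≥ log₂(2.687000/1e-6) = log₂(2687000.0000) ≈ 21.3576.
Hence n = 22.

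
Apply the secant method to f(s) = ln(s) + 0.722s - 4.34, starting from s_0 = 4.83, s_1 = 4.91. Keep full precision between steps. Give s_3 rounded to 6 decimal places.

4.068134

f(s_0) = 0.722106, f(s_1) = 0.796294
s_2 = 4.910000 - (0.796294)·(4.910000 - 4.830000)/(0.796294 - (0.722106)) = 4.051317; f(s_2) = -0.015907
s_3 = 4.051317 - (-0.015907)·(4.051317 - 4.910000)/(-0.015907 - (0.796294)) = 4.068134; f(s_3) = 0.000378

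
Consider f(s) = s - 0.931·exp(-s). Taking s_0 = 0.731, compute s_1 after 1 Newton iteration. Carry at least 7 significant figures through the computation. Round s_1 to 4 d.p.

f'(s) = 1 + 0.931·exp(-s)
s_0 = 0.731000: f = 0.282791, f' = 1.448209 → s_1 = 0.731000 - (0.282791)/(1.448209) = 0.535730

0.5357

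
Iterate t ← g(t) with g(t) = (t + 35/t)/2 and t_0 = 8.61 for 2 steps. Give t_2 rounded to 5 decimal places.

t_1 = g(8.610000) = 6.337520
t_2 = g(6.337520) = 5.930093

5.93009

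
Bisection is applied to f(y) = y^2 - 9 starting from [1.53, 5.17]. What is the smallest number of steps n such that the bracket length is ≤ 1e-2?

Initial width b − a = 5.17 − 1.53 = 3.640000.
After n steps the width is (b−a)/2^n; need (b−a)/2^n ≤ 1e-2.
So n ≥ log₂(3.640000/1e-2) = log₂(364.0000) ≈ 8.5078.
Hence n = 9.

9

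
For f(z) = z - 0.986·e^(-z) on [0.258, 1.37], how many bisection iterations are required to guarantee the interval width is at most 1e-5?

17

Initial width b − a = 1.37 − 0.258 = 1.112000.
After n steps the width is (b−a)/2^n; need (b−a)/2^n ≤ 1e-5.
So n ≥ log₂(1.112000/1e-5) = log₂(111200.0000) ≈ 16.7628.
Hence n = 17.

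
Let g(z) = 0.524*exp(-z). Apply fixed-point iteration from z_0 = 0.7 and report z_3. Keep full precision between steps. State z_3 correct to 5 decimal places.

0.34986

z_1 = g(0.700000) = 0.260211
z_2 = g(0.260211) = 0.403946
z_3 = g(0.403946) = 0.349864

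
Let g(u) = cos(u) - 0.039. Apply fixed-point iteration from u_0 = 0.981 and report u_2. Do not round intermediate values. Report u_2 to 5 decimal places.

u_1 = g(0.981000) = 0.517192
u_2 = g(0.517192) = 0.830211

0.83021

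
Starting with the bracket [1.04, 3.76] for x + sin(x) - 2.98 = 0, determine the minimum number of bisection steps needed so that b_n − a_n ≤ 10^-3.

12

Initial width b − a = 3.76 − 1.04 = 2.720000.
After n steps the width is (b−a)/2^n; need (b−a)/2^n ≤ 10^-3.
So n ≥ log₂(2.720000/10^-3) = log₂(2720.0000) ≈ 11.4094.
Hence n = 12.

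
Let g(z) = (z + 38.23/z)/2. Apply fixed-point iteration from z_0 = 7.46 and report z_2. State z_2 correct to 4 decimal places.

6.1840

z_1 = g(7.460000) = 6.292332
z_2 = g(6.292332) = 6.183990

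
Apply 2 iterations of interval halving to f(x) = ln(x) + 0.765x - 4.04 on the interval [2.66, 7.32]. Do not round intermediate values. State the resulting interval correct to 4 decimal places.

f(2.660000) = -1.026774, f(7.320000) = 3.550410 (opposite signs)
step 1: m = 4.990000, f(m) = 1.384786 > 0 → root in [2.660000, 4.990000]
step 2: m = 3.825000, f(m) = 0.227683 > 0 → root in [2.660000, 3.825000]

[2.6600, 3.8250]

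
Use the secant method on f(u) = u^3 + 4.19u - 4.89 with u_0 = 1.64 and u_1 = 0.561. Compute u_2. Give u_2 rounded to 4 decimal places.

Secant update: u_(k+1) = u_k − f(u_k)·(u_k − u_(k-1))/(f(u_k) − f(u_(k-1))).
f(u_0) = 6.392544, f(u_1) = -2.362852
u_2 = 0.561000 - (-2.362852)·(0.561000 - 1.640000)/(-2.362852 - (6.392544)) = 0.852194; f(u_2) = -0.700416

0.8522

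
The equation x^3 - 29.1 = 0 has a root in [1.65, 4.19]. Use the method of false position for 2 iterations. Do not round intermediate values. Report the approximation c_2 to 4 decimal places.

2.9120

f(1.650000) = -24.607875, f(4.190000) = 44.460059
step 1: c = 2.554964, f(c) = -12.421599 < 0 → new bracket [2.554964, 4.190000]
step 2: c = 2.912017, f(c) = -4.406553 < 0 → new bracket [2.912017, 4.190000]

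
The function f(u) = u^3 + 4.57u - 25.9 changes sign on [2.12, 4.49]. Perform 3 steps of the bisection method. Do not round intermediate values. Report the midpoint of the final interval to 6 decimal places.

2.564375

f(2.120000) = -6.683472, f(4.490000) = 85.138149 (opposite signs)
step 1: m = 3.305000, f(m) = 25.304448 > 0 → root in [2.120000, 3.305000]
step 2: m = 2.712500, f(m) = 6.453768 > 0 → root in [2.120000, 2.712500]
step 3: m = 2.416250, f(m) = -0.751032 < 0 → root in [2.416250, 2.712500]
Midpoint of [2.416250, 2.712500] = 2.564375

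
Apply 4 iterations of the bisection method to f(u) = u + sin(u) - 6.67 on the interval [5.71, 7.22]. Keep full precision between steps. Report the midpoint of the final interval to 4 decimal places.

6.5122

f(5.710000) = -1.502311, f(7.220000) = 1.355675 (opposite signs)
step 1: m = 6.465000, f(m) = -0.024185 < 0 → root in [6.465000, 7.220000]
step 2: m = 6.842500, f(m) = 0.703105 > 0 → root in [6.465000, 6.842500]
step 3: m = 6.653750, f(m) = 0.345892 > 0 → root in [6.465000, 6.653750]
step 4: m = 6.559375, f(m) = 0.162067 > 0 → root in [6.465000, 6.559375]
Midpoint of [6.465000, 6.559375] = 6.512187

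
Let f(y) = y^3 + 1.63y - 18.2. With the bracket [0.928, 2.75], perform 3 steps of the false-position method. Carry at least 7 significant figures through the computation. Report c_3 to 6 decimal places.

f(0.928000) = -15.888181, f(2.750000) = 7.079375
step 1: c = 2.188398, f(c) = -4.152482 < 0 → new bracket [2.188398, 2.750000]
step 2: c = 2.396026, f(c) = -0.539042 < 0 → new bracket [2.396026, 2.750000]
step 3: c = 2.421071, f(c) = -0.062339 < 0 → new bracket [2.421071, 2.750000]

2.421071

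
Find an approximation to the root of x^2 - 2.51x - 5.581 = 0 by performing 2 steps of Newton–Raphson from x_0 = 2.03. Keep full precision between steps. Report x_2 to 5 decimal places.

4.47213

f'(x) = 2x - 2.51
x_0 = 2.030000: f = -6.555400, f' = 1.550000 → x_1 = 2.030000 - (-6.555400)/(1.550000) = 6.259290
x_1 = 6.259290: f = 17.886897, f' = 10.008581 → x_2 = 6.259290 - (17.886897)/(10.008581) = 4.472134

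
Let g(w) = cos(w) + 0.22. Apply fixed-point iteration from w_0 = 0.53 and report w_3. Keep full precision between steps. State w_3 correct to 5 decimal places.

w_1 = g(0.530000) = 1.082807
w_2 = g(1.082807) = 0.688851
w_3 = g(0.688851) = 0.991977

0.99198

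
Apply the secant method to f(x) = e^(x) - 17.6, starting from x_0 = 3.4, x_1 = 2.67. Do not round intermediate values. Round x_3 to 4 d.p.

2.8730

f(x_0) = 12.364100, f(x_1) = -3.160031
x_2 = 2.670000 - (-3.160031)·(2.670000 - 3.400000)/(-3.160031 - (12.364100)) = 2.818596; f(x_2) = -0.846689
x_3 = 2.818596 - (-0.846689)·(2.818596 - 2.670000)/(-0.846689 - (-3.160031)) = 2.872982; f(x_3) = 0.089697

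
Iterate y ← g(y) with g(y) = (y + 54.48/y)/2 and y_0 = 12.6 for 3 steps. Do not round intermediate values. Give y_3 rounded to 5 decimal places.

y_1 = g(12.600000) = 8.461905
y_2 = g(8.461905) = 7.450086
y_3 = g(7.450086) = 7.381377

7.38138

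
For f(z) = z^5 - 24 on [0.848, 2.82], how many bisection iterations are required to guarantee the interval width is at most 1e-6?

Initial width b − a = 2.82 − 0.848 = 1.972000.
After n steps the width is (b−a)/2^n; need (b−a)/2^n ≤ 1e-6.
So n ≥ log₂(1.972000/1e-6) = log₂(1972000.0000) ≈ 20.9112.
Hence n = 21.

21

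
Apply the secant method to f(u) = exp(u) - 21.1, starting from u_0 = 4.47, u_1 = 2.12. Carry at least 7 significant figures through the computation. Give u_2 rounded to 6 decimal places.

f(u_0) = 66.256723, f(u_1) = -12.768863
u_2 = 2.120000 - (-12.768863)·(2.120000 - 4.470000)/(-12.768863 - (66.256723)) = 2.499710; f(u_2) = -8.921035

2.499710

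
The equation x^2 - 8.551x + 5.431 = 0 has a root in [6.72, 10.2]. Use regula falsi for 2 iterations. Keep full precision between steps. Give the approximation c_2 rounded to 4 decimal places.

f(6.720000) = -6.873320, f(10.200000) = 22.250800
step 1: c = 7.541283, f(c) = -2.183560 < 0 → new bracket [7.541283, 10.200000]
step 2: c = 7.778878, f(c) = -0.575245 < 0 → new bracket [7.778878, 10.200000]

7.7789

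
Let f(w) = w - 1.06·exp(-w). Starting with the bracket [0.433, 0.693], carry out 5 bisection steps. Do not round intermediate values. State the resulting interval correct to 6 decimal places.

f(0.433000) = -0.254474, f(0.693000) = 0.162922 (opposite signs)
step 1: m = 0.563000, f(m) = -0.040668 < 0 → root in [0.563000, 0.693000]
step 2: m = 0.628000, f(m) = 0.062322 > 0 → root in [0.563000, 0.628000]
step 3: m = 0.595500, f(m) = 0.011136 > 0 → root in [0.563000, 0.595500]
step 4: m = 0.579250, f(m) = -0.014688 < 0 → root in [0.579250, 0.595500]
step 5: m = 0.587375, f(m) = -0.001756 < 0 → root in [0.587375, 0.595500]

[0.587375, 0.595500]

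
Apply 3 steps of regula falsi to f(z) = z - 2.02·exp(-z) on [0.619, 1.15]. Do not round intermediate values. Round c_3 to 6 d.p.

f(0.619000) = -0.468735, f(1.150000) = 0.510394
step 1: c = 0.873204, f(c) = 0.029629 > 0 → new bracket [0.619000, 0.873204]
step 2: c = 0.858091, f(c) = 0.001670 > 0 → new bracket [0.619000, 0.858091]
step 3: c = 0.857242, f(c) = 0.000094 > 0 → new bracket [0.619000, 0.857242]

0.857242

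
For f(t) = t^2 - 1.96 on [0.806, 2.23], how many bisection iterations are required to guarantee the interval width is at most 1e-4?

14

Initial width b − a = 2.23 − 0.806 = 1.424000.
After n steps the width is (b−a)/2^n; need (b−a)/2^n ≤ 1e-4.
So n ≥ log₂(1.424000/1e-4) = log₂(14240.0000) ≈ 13.7977.
Hence n = 14.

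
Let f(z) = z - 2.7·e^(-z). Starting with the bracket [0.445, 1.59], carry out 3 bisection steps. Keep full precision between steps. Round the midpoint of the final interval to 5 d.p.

f(0.445000) = -1.285226, f(1.590000) = 1.039401 (opposite signs)
step 1: m = 1.017500, f(m) = 0.041457 > 0 → root in [0.445000, 1.017500]
step 2: m = 0.731250, f(m) = -0.568279 < 0 → root in [0.731250, 1.017500]
step 3: m = 0.874375, f(m) = -0.251856 < 0 → root in [0.874375, 1.017500]
Midpoint of [0.874375, 1.017500] = 0.945938

0.94594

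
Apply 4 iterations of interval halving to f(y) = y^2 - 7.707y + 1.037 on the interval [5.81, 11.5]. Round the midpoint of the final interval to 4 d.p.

f(5.810000) = -9.984570, f(11.500000) = 44.656500 (opposite signs)
step 1: m = 8.655000, f(m) = 9.241940 > 0 → root in [5.810000, 8.655000]
step 2: m = 7.232500, f(m) = -2.394821 < 0 → root in [7.232500, 8.655000]
step 3: m = 7.943750, f(m) = 2.917683 > 0 → root in [7.232500, 7.943750]
step 4: m = 7.588125, f(m) = 0.134962 > 0 → root in [7.232500, 7.588125]
Midpoint of [7.232500, 7.588125] = 7.410312

7.4103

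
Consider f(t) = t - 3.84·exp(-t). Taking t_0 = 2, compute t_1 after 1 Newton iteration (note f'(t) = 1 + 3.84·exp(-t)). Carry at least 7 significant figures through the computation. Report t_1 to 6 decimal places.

1.025910

t_0 = 2.000000: f = 1.480313, f' = 1.519687 → t_1 = 2.000000 - (1.480313)/(1.519687) = 1.025910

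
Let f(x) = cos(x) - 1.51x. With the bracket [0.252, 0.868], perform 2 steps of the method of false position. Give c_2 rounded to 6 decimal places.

0.559707

f(0.252000) = 0.587896, f(0.868000) = -0.664326
step 1: c = 0.541201, f(c) = 0.039877 > 0 → new bracket [0.541201, 0.868000]
step 2: c = 0.559707, f(c) = 0.002254 > 0 → new bracket [0.559707, 0.868000]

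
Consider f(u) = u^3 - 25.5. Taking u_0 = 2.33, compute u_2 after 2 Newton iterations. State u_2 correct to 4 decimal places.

Newton update: u ← u − f(u)/f'(u).
f'(u) = 3u^2
u_0 = 2.330000: f = -12.850663, f' = 16.286700 → u_1 = 2.330000 - (-12.850663)/(16.286700) = 3.119028
u_1 = 3.119028: f = 4.842953, f' = 29.185008 → u_2 = 3.119028 - (4.842953)/(29.185008) = 2.953088

2.9531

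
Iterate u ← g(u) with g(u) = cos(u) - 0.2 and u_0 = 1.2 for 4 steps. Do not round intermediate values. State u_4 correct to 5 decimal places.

u_1 = g(1.200000) = 0.162358
u_2 = g(0.162358) = 0.786849
u_3 = g(0.786849) = 0.506080
u_4 = g(0.506080) = 0.674651

0.67465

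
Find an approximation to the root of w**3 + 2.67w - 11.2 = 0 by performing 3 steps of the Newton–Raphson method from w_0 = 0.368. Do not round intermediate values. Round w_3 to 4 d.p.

2.0029

f'(w) = 3w**2 + 2.67
w_0 = 0.368000: f = -10.167604, f' = 3.076272 → w_1 = 0.368000 - (-10.167604)/(3.076272) = 3.673171
w_1 = 3.673171: f = 48.166455, f' = 43.146548 → w_2 = 3.673171 - (48.166455)/(43.146548) = 2.556825
w_2 = 2.556825: f = 12.341596, f' = 22.282065 → w_3 = 2.556825 - (12.341596)/(22.282065) = 2.002945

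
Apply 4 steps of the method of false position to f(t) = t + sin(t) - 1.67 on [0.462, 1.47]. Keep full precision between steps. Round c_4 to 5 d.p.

False-position update: c = (a·f(b) − b·f(a))/(f(b) − f(a)); replace the endpoint whose sign matches f(c).
f(0.462000) = -0.762261, f(1.470000) = 0.794924
step 1: c = 0.955428, f(c) = 0.101989 > 0 → new bracket [0.462000, 0.955428]
step 2: c = 0.897199, f(c) = 0.008782 > 0 → new bracket [0.462000, 0.897199]
step 3: c = 0.892242, f(c) = 0.000724 > 0 → new bracket [0.462000, 0.892242]
step 4: c = 0.891834, f(c) = 0.000059 > 0 → new bracket [0.462000, 0.891834]

0.89183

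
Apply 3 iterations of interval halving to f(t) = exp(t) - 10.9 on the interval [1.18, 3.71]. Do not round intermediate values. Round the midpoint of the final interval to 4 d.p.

2.2869

f(1.180000) = -7.645626, f(3.710000) = 29.953807 (opposite signs)
step 1: m = 2.445000, f(m) = 0.630550 > 0 → root in [1.180000, 2.445000]
step 2: m = 1.812500, f(m) = -4.774257 < 0 → root in [1.812500, 2.445000]
step 3: m = 2.128750, f(m) = -2.495645 < 0 → root in [2.128750, 2.445000]
Midpoint of [2.128750, 2.445000] = 2.286875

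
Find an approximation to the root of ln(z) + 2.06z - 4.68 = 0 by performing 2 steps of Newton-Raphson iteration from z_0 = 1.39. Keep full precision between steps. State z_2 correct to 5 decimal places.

f'(z) = 1/z + 2.06
z_0 = 1.390000: f = -1.487296, f' = 2.779424 → z_1 = 1.390000 - (-1.487296)/(2.779424) = 1.925109
z_1 = 1.925109: f = -0.059292, f' = 2.579451 → z_2 = 1.925109 - (-0.059292)/(2.579451) = 1.948096

1.94810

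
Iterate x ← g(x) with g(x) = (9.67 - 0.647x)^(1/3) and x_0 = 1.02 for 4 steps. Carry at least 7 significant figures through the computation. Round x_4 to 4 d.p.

x_1 = g(1.020000) = 2.080859
x_2 = g(2.080859) = 2.026618
x_3 = g(2.026618) = 2.029462
x_4 = g(2.029462) = 2.029313

2.0293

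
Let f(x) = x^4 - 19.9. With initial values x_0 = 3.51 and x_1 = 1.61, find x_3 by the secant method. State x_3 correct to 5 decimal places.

Secant update: x_(k+1) = x_k − f(x_k)·(x_k − x_(k-1))/(f(x_k) − f(x_(k-1))).
f(x_0) = 131.884864, f(x_1) = -13.181018
x_2 = 1.610000 - (-13.181018)·(1.610000 - 3.510000)/(-13.181018 - (131.884864)) = 1.782638; f(x_2) = -9.801591
x_3 = 1.782638 - (-9.801591)·(1.782638 - 1.610000)/(-9.801591 - (-13.181018)) = 2.283354; f(x_3) = 7.282702

2.28335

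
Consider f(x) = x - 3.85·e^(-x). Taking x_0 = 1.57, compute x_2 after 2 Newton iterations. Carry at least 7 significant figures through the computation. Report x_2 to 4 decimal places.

f'(x) = 1 + 3.85·e^(-x)
x_0 = 1.570000: f = 0.769026, f' = 1.800974 → x_1 = 1.570000 - (0.769026)/(1.800974) = 1.142994
x_1 = 1.142994: f = -0.084627, f' = 2.227622 → x_2 = 1.142994 - (-0.084627)/(2.227622) = 1.180984

1.1810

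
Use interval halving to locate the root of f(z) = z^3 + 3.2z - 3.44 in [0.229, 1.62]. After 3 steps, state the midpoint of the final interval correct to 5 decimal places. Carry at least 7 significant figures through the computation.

f(0.229000) = -2.695191, f(1.620000) = 5.995528 (opposite signs)
step 1: m = 0.924500, f(m) = 0.308570 > 0 → root in [0.229000, 0.924500]
step 2: m = 0.576750, f(m) = -1.402550 < 0 → root in [0.576750, 0.924500]
step 3: m = 0.750625, f(m) = -0.615069 < 0 → root in [0.750625, 0.924500]
Midpoint of [0.750625, 0.924500] = 0.837563

0.83756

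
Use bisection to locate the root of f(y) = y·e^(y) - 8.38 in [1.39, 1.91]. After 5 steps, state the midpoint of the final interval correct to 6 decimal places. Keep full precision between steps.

1.641875

f(1.390000) = -2.799358, f(1.910000) = 4.518400 (opposite signs)
step 1: m = 1.650000, f(m) = 0.211517 > 0 → root in [1.390000, 1.650000]
step 2: m = 1.520000, f(m) = -1.430218 < 0 → root in [1.520000, 1.650000]
step 3: m = 1.585000, f(m) = -0.646323 < 0 → root in [1.585000, 1.650000]
step 4: m = 1.617500, f(m) = -0.227034 < 0 → root in [1.617500, 1.650000]
step 5: m = 1.633750, f(m) = -0.010217 < 0 → root in [1.633750, 1.650000]
Midpoint of [1.633750, 1.650000] = 1.641875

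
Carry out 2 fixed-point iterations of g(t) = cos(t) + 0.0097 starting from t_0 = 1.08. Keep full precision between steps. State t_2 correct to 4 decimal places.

t_1 = g(1.080000) = 0.481028
t_2 = g(0.481028) = 0.896220

0.8962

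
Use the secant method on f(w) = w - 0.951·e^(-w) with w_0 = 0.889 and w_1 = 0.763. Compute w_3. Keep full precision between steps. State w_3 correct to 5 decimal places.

Secant update: w_(k+1) = w_k − f(w_k)·(w_k − w_(k-1))/(f(w_k) − f(w_(k-1))).
f(w_0) = 0.498076, f(w_1) = 0.319581
w_2 = 0.763000 - (0.319581)·(0.763000 - 0.889000)/(0.319581 - (0.498076)) = 0.537406; f(w_2) = -0.018227
w_3 = 0.537406 - (-0.018227)·(0.537406 - 0.763000)/(-0.018227 - (0.319581)) = 0.549578; f(w_3) = 0.000668

0.54958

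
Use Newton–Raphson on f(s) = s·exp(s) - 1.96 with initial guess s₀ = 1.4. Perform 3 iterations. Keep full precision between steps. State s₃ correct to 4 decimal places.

0.8437

f'(s) = (s + 1)·exp(s)
s_0 = 1.400000: f = 3.717280, f' = 9.732480 → s_1 = 1.400000 - (3.717280)/(9.732480) = 1.018054
s_1 = 1.018054: f = 0.857774, f' = 5.585578 → s_2 = 1.018054 - (0.857774)/(5.585578) = 0.864485
s_2 = 0.864485: f = 0.092099, f' = 4.425881 → s_3 = 0.864485 - (0.092099)/(4.425881) = 0.843676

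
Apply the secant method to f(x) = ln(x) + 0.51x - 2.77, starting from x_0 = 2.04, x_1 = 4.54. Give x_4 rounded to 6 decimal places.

3.169514

Secant update: x_(k+1) = x_k − f(x_k)·(x_k − x_(k-1))/(f(x_k) − f(x_(k-1))).
f(x_0) = -1.016650, f(x_1) = 1.058327
x_2 = 4.540000 - (1.058327)·(4.540000 - 2.040000)/(1.058327 - (-1.016650)) = 3.264893; f(x_2) = 0.078323
x_3 = 3.264893 - (0.078323)·(3.264893 - 4.540000)/(0.078323 - (1.058327)) = 3.162986; f(x_3) = -0.005361
x_4 = 3.162986 - (-0.005361)·(3.162986 - 3.264893)/(-0.005361 - (0.078323)) = 3.169514; f(x_4) = 0.000030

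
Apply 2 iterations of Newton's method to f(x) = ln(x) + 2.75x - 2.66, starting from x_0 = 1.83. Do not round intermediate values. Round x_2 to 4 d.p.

f'(x) = 1/x + 2.75
x_0 = 1.830000: f = 2.976816, f' = 3.296448 → x_1 = 1.830000 - (2.976816)/(3.296448) = 0.926963
x_1 = 0.926963: f = -0.186695, f' = 3.828792 → x_2 = 0.926963 - (-0.186695)/(3.828792) = 0.975723

0.9757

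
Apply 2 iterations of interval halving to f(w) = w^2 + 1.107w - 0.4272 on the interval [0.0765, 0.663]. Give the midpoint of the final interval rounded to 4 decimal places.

0.2964

f(0.076500) = -0.336662, f(0.663000) = 0.746310 (opposite signs)
step 1: m = 0.369750, f(m) = 0.118828 > 0 → root in [0.076500, 0.369750]
step 2: m = 0.223125, f(m) = -0.130416 < 0 → root in [0.223125, 0.369750]
Midpoint of [0.223125, 0.369750] = 0.296438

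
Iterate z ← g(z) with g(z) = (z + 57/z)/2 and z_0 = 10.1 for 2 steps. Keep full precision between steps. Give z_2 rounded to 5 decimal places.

7.55642

z_1 = g(10.100000) = 7.871782
z_2 = g(7.871782) = 7.556418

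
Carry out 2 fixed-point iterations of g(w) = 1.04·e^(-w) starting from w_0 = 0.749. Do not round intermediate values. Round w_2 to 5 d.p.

0.63602

w_1 = g(0.749000) = 0.491753
w_2 = g(0.491753) = 0.636016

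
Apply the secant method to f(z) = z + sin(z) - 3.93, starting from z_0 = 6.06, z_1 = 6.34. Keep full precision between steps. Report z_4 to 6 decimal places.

f(z_0) = 1.908663, f(z_1) = 2.466784
z_2 = 6.340000 - (2.466784)·(6.340000 - 6.060000)/(2.466784 - (1.908663)) = 5.102456; f(z_2) = 0.247572
z_3 = 5.102456 - (0.247572)·(5.102456 - 6.340000)/(0.247572 - (2.466784)) = 4.964397; f(z_3) = 0.065984
z_4 = 4.964397 - (0.065984)·(4.964397 - 5.102456)/(0.065984 - (0.247572)) = 4.914231; f(z_4) = 0.004532

4.914231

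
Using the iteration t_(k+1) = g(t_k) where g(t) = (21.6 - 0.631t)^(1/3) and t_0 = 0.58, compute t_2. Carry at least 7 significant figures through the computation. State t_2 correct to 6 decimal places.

t_1 = g(0.580000) = 2.769135
t_2 = g(2.769135) = 2.707736

2.707736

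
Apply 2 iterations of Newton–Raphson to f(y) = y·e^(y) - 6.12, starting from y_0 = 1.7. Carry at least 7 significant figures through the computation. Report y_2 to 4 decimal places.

f'(y) = (y + 1)·e^(y)
y_0 = 1.700000: f = 3.185711, f' = 14.779658 → y_1 = 1.700000 - (3.185711)/(14.779658) = 1.484453
y_1 = 1.484453: f = 0.430225, f' = 10.962776 → y_2 = 1.484453 - (0.430225)/(10.962776) = 1.445209

1.4452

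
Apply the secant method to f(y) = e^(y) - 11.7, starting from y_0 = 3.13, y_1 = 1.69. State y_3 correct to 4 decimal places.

f(y_0) = 11.173980, f(y_1) = -6.280519
y_2 = 1.690000 - (-6.280519)·(1.690000 - 3.130000)/(-6.280519 - (11.173980)) = 2.208144; f(y_2) = -2.601185
y_3 = 2.208144 - (-2.601185)·(2.208144 - 1.690000)/(-2.601185 - (-6.280519)) = 2.574457; f(y_3) = 1.424194

2.5745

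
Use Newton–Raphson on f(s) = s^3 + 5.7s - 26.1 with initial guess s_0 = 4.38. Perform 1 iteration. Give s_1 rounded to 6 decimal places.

Newton update: s ← s − f(s)/f'(s).
f'(s) = 3s^2 + 5.7
s_0 = 4.380000: f = 82.893672, f' = 63.253200 → s_1 = 4.380000 - (82.893672)/(63.253200) = 3.069494

3.069494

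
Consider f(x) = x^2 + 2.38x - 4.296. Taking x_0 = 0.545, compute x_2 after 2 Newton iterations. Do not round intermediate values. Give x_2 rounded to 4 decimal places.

f'(x) = 2x + 2.38
x_0 = 0.545000: f = -2.701875, f' = 3.470000 → x_1 = 0.545000 - (-2.701875)/(3.470000) = 1.323638
x_1 = 1.323638: f = 0.606278, f' = 5.027277 → x_2 = 1.323638 - (0.606278)/(5.027277) = 1.203041

1.2030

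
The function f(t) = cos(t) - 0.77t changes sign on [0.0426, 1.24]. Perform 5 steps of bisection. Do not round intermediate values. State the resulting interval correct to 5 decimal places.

f(0.042600) = 0.966291, f(1.240000) = -0.630004 (opposite signs)
step 1: m = 0.641300, f(m) = 0.307518 > 0 → root in [0.641300, 1.240000]
step 2: m = 0.940650, f(m) = -0.135038 < 0 → root in [0.641300, 0.940650]
step 3: m = 0.790975, f(m) = 0.094102 > 0 → root in [0.790975, 0.940650]
step 4: m = 0.865812, f(m) = -0.018654 < 0 → root in [0.790975, 0.865812]
step 5: m = 0.828394, f(m) = 0.038197 > 0 → root in [0.828394, 0.865812]

[0.82839, 0.86581]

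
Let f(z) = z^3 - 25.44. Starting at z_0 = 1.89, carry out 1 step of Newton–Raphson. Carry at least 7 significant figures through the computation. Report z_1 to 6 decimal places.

Newton update: z ← z − f(z)/f'(z).
f'(z) = 3z^2
z_0 = 1.890000: f = -18.688731, f' = 10.716300 → z_1 = 1.890000 - (-18.688731)/(10.716300) = 3.633954

3.633954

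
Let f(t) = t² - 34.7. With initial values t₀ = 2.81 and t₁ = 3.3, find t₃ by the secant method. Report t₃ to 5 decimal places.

5.56829

f(t_0) = -26.803900, f(t_1) = -23.810000
t_2 = 3.300000 - (-23.810000)·(3.300000 - 2.810000)/(-23.810000 - (-26.803900)) = 7.196890; f(t_2) = 17.095231
t_3 = 7.196890 - (17.095231)·(7.196890 - 3.300000)/(17.095231 - (-23.810000)) = 5.568291; f(t_3) = -3.694137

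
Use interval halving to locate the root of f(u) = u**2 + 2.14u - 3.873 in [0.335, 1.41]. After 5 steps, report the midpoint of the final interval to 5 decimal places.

1.15805

f(0.335000) = -3.043875, f(1.410000) = 1.132500 (opposite signs)
step 1: m = 0.872500, f(m) = -1.244594 < 0 → root in [0.872500, 1.410000]
step 2: m = 1.141250, f(m) = -0.128273 < 0 → root in [1.141250, 1.410000]
step 3: m = 1.275625, f(m) = 0.484057 > 0 → root in [1.141250, 1.275625]
step 4: m = 1.208437, f(m) = 0.173377 > 0 → root in [1.141250, 1.208437]
step 5: m = 1.174844, f(m) = 0.021423 > 0 → root in [1.141250, 1.174844]
Midpoint of [1.141250, 1.174844] = 1.158047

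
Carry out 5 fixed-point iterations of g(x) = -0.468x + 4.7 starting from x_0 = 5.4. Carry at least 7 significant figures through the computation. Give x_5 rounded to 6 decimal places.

3.152280

x_1 = g(5.400000) = 2.172800
x_2 = g(2.172800) = 3.683130
x_3 = g(3.683130) = 2.976295
x_4 = g(2.976295) = 3.307094
x_5 = g(3.307094) = 3.152280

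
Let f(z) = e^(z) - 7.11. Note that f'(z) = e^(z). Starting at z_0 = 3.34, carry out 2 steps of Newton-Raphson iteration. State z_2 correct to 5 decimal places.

2.12431

z_0 = 3.340000: f = 21.109127, f' = 28.219127 → z_1 = 3.340000 - (21.109127)/(28.219127) = 2.591957
z_1 = 2.591957: f = 6.245880, f' = 13.355880 → z_2 = 2.591957 - (6.245880)/(13.355880) = 2.124307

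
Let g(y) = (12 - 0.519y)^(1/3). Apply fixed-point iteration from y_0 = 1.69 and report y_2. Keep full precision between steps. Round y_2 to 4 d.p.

y_1 = g(1.690000) = 2.232231
y_2 = g(2.232231) = 2.213245

2.2132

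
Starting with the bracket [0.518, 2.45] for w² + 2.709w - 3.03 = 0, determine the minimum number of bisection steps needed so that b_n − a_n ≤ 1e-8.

28

Initial width b − a = 2.45 − 0.518 = 1.932000.
After n steps the width is (b−a)/2^n; need (b−a)/2^n ≤ 1e-8.
So n ≥ log₂(1.932000/1e-8) = log₂(193200000.0000) ≈ 27.5255.
Hence n = 28.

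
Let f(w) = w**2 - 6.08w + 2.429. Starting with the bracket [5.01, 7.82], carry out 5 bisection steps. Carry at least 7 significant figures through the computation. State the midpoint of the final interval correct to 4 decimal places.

f(5.010000) = -2.931700, f(7.820000) = 16.035800 (opposite signs)
step 1: m = 6.415000, f(m) = 4.578025 > 0 → root in [5.010000, 6.415000]
step 2: m = 5.712500, f(m) = 0.329656 > 0 → root in [5.010000, 5.712500]
step 3: m = 5.361250, f(m) = -1.424398 < 0 → root in [5.361250, 5.712500]
step 4: m = 5.536875, f(m) = -0.578215 < 0 → root in [5.536875, 5.712500]
step 5: m = 5.624688, f(m) = -0.131991 < 0 → root in [5.624688, 5.712500]
Midpoint of [5.624688, 5.712500] = 5.668594

5.6686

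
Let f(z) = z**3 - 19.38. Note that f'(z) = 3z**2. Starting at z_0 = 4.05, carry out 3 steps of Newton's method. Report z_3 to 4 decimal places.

Newton update: z ← z − f(z)/f'(z).
z_0 = 4.050000: f = 47.050125, f' = 49.207500 → z_1 = 4.050000 - (47.050125)/(49.207500) = 3.093842
z_1 = 3.093842: f = 10.233829, f' = 28.715582 → z_2 = 3.093842 - (10.233829)/(28.715582) = 2.737456
z_2 = 2.737456: f = 1.133590, f' = 22.481004 → z_3 = 2.737456 - (1.133590)/(22.481004) = 2.687032

2.6870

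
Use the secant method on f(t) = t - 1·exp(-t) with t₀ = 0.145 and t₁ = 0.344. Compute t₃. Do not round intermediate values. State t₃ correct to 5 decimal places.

0.56636

f(t_0) = -0.720022, f(t_1) = -0.364929
t_2 = 0.344000 - (-0.364929)·(0.344000 - 0.145000)/(-0.364929 - (-0.720022)) = 0.548512; f(t_2) = -0.029297
t_3 = 0.548512 - (-0.029297)·(0.548512 - 0.344000)/(-0.029297 - (-0.364929)) = 0.566364; f(t_3) = -0.001222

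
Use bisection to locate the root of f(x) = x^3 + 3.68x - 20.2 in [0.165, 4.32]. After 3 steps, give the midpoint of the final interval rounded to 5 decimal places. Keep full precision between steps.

2.50219

f(0.165000) = -19.588308, f(4.320000) = 76.319168 (opposite signs)
step 1: m = 2.242500, f(m) = -0.670502 < 0 → root in [2.242500, 4.320000]
step 2: m = 3.281250, f(m) = 27.202911 > 0 → root in [2.242500, 3.281250]
step 3: m = 2.761875, f(m) = 11.031154 > 0 → root in [2.242500, 2.761875]
Midpoint of [2.242500, 2.761875] = 2.502187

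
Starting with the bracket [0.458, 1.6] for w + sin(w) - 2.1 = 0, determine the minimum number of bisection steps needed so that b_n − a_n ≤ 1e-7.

24

Initial width b − a = 1.6 − 0.458 = 1.142000.
After n steps the width is (b−a)/2^n; need (b−a)/2^n ≤ 1e-7.
So n ≥ log₂(1.142000/1e-7) = log₂(11420000.0000) ≈ 23.4451.
Hence n = 24.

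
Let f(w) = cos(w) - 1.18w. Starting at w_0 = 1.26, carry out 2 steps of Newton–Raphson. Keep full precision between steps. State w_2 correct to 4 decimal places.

0.6666

f'(w) = -sin(w) - 1.18
w_0 = 1.260000: f = -1.180983, f' = -2.132090 → w_1 = 1.260000 - (-1.180983)/(-2.132090) = 0.706091
w_1 = 0.706091: f = -0.072284, f' = -1.828865 → w_2 = 0.706091 - (-0.072284)/(-1.828865) = 0.666567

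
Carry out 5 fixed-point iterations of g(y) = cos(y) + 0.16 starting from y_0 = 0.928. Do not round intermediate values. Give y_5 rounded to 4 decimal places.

0.8112

y_1 = g(0.928000) = 0.759436
y_2 = g(0.759436) = 0.885224
y_3 = g(0.885224) = 0.793116
y_4 = g(0.793116) = 0.861629
y_5 = g(0.861629) = 0.811202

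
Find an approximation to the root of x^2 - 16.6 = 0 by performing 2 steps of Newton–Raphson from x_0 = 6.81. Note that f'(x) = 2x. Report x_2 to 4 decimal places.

4.1070

x_0 = 6.810000: f = 29.776100, f' = 13.620000 → x_1 = 6.810000 - (29.776100)/(13.620000) = 4.623796
x_1 = 4.623796: f = 4.779488, f' = 9.247592 → x_2 = 4.623796 - (4.779488)/(9.247592) = 4.106960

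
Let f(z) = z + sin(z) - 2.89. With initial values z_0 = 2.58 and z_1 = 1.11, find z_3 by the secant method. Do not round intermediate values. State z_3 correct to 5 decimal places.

2.11371

Secant update: z_(k+1) = z_k − f(z_k)·(z_k − z_(k-1))/(f(z_k) − f(z_(k-1))).
f(z_0) = 0.222535, f(z_1) = -0.884301
z_2 = 1.110000 - (-0.884301)·(1.110000 - 2.580000)/(-0.884301 - (0.222535)) = 2.284449; f(z_2) = 0.150425
z_3 = 2.284449 - (0.150425)·(2.284449 - 1.110000)/(0.150425 - (-0.884301)) = 2.113712; f(z_3) = 0.079918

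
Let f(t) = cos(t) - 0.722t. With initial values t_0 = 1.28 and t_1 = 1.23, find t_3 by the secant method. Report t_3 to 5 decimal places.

0.88224

f(t_0) = -0.637445, f(t_1) = -0.553822
t_2 = 1.230000 - (-0.553822)·(1.230000 - 1.280000)/(-0.553822 - (-0.637445)) = 0.898856; f(t_2) = -0.026468
t_3 = 0.898856 - (-0.026468)·(0.898856 - 1.230000)/(-0.026468 - (-0.553822)) = 0.882236; f(t_3) = -0.001548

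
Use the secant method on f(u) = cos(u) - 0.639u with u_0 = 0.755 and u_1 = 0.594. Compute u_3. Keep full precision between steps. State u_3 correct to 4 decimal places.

0.9310

Secant update: u_(k+1) = u_k − f(u_k)·(u_k − u_(k-1))/(f(u_k) − f(u_(k-1))).
f(u_0) = 0.245827, f(u_1) = 0.449143
u_2 = 0.594000 - (0.449143)·(0.594000 - 0.755000)/(0.449143 - (0.245827)) = 0.949663; f(u_2) = -0.024877
u_3 = 0.949663 - (-0.024877)·(0.949663 - 0.594000)/(-0.024877 - (0.449143)) = 0.930997; f(u_3) = 0.002127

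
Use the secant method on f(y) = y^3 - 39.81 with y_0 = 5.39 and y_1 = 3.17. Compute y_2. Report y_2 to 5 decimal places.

3.31158

Secant update: y_(k+1) = y_k − f(y_k)·(y_k − y_(k-1))/(f(y_k) − f(y_(k-1))).
f(y_0) = 116.780819, f(y_1) = -7.954987
y_2 = 3.170000 - (-7.954987)·(3.170000 - 5.390000)/(-7.954987 - (116.780819)) = 3.311580; f(y_2) = -3.493359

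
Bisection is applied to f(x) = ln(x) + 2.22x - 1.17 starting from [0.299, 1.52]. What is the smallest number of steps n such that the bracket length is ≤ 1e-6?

Initial width b − a = 1.52 − 0.299 = 1.221000.
After n steps the width is (b−a)/2^n; need (b−a)/2^n ≤ 1e-6.
So n ≥ log₂(1.221000/1e-6) = log₂(1221000.0000) ≈ 20.2196.
Hence n = 21.

21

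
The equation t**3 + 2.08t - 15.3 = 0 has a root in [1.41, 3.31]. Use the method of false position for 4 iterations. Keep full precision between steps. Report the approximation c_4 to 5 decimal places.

2.19156

f(1.410000) = -9.563979, f(3.310000) = 27.849491
step 1: c = 1.895696, f(c) = -4.544463 < 0 → new bracket [1.895696, 3.310000]
step 2: c = 2.094105, f(c) = -1.761038 < 0 → new bracket [2.094105, 3.310000]
step 3: c = 2.166418, f(c) = -0.626054 < 0 → new bracket [2.166418, 3.310000]
step 4: c = 2.191561, f(c) = -0.215626 < 0 → new bracket [2.191561, 3.310000]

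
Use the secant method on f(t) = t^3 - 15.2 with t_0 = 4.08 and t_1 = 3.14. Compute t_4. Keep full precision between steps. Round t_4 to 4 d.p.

f(t_0) = 52.717312, f(t_1) = 15.759144
t_2 = 3.140000 - (15.759144)·(3.140000 - 4.080000)/(15.759144 - (52.717312)) = 2.739179; f(t_2) = 5.352347
t_3 = 2.739179 - (5.352347)·(2.739179 - 3.140000)/(5.352347 - (15.759144)) = 2.533032; f(t_3) = 1.052575
t_4 = 2.533032 - (1.052575)·(2.533032 - 2.739179)/(1.052575 - (5.352347)) = 2.482568; f(t_4) = 0.100422

2.4826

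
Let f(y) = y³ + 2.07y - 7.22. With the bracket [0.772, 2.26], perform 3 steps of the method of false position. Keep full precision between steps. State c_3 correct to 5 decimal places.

1.55831

False-position update: c = (a·f(b) − b·f(a))/(f(b) − f(a)); replace the endpoint whose sign matches f(c).
f(0.772000) = -5.161860, f(2.260000) = 9.001376
step 1: c = 1.314309, f(c) = -2.229033 < 0 → new bracket [1.314309, 2.260000]
step 2: c = 1.502011, f(c) = -0.722241 < 0 → new bracket [1.502011, 2.260000]
step 3: c = 1.558313, f(c) = -0.210183 < 0 → new bracket [1.558313, 2.260000]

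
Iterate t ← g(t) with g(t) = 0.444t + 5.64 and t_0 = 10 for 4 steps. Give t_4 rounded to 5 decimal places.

10.13829

t_1 = g(10.000000) = 10.080000
t_2 = g(10.080000) = 10.115520
t_3 = g(10.115520) = 10.131291
t_4 = g(10.131291) = 10.138293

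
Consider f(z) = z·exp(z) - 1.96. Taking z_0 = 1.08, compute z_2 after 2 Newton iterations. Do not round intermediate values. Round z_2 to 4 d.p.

0.8444

Newton update: z ← z − f(z)/f'(z).
f'(z) = (z + 1)·exp(z)
z_0 = 1.080000: f = 1.220254, f' = 6.124933 → z_1 = 1.080000 - (1.220254)/(6.124933) = 0.880773
z_1 = 0.880773: f = 0.165096, f' = 4.537859 → z_2 = 0.880773 - (0.165096)/(4.537859) = 0.844391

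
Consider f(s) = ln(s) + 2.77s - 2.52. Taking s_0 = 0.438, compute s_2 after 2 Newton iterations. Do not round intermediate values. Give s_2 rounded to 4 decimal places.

0.9334

f'(s) = 1/s + 2.77
s_0 = 0.438000: f = -2.132276, f' = 5.053105 → s_1 = 0.438000 - (-2.132276)/(5.053105) = 0.859973
s_1 = 0.859973: f = -0.288727, f' = 3.932827 → s_2 = 0.859973 - (-0.288727)/(3.932827) = 0.933388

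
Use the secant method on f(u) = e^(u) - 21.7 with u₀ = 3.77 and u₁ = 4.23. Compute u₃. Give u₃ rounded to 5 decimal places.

Secant update: u_(k+1) = u_k − f(u_k)·(u_k − u_(k-1))/(f(u_k) − f(u_(k-1))).
f(u_0) = 21.680065, f(u_1) = 47.017232
u_2 = 4.230000 - (47.017232)·(4.230000 - 3.770000)/(47.017232 - (21.680065)) = 3.376395; f(u_2) = 7.565087
u_3 = 3.376395 - (7.565087)·(3.376395 - 4.230000)/(7.565087 - (47.017232)) = 3.212714; f(u_3) = 3.146416

3.21271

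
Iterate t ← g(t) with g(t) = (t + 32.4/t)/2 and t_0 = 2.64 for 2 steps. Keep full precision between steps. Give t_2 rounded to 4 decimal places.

t_1 = g(2.640000) = 7.456364
t_2 = g(7.456364) = 5.900823

5.9008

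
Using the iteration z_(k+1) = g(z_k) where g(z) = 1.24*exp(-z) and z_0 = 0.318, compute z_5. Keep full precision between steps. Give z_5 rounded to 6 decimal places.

z_1 = g(0.318000) = 0.902227
z_2 = g(0.902227) = 0.503025
z_3 = g(0.503025) = 0.749827
z_4 = g(0.749827) = 0.585836
z_5 = g(0.585836) = 0.690234

0.690234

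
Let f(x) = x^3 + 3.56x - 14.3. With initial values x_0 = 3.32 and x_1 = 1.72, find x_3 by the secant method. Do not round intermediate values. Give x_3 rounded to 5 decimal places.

f(x_0) = 34.113568, f(x_1) = -3.088352
x_2 = 1.720000 - (-3.088352)·(1.720000 - 3.320000)/(-3.088352 - (34.113568)) = 1.852825; f(x_2) = -1.343261
x_3 = 1.852825 - (-1.343261)·(1.852825 - 1.720000)/(-1.343261 - (-3.088352)) = 1.955066; f(x_3) = 0.132854

1.95507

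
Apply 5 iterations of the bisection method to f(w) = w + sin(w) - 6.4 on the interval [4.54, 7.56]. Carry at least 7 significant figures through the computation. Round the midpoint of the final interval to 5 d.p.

6.38031

f(4.540000) = -2.845178, f(7.560000) = 2.117098 (opposite signs)
step 1: m = 6.050000, f(m) = -0.581078 < 0 → root in [6.050000, 7.560000]
step 2: m = 6.805000, f(m) = 0.903454 > 0 → root in [6.050000, 6.805000]
step 3: m = 6.427500, f(m) = 0.171314 > 0 → root in [6.050000, 6.427500]
step 4: m = 6.238750, f(m) = -0.205671 < 0 → root in [6.238750, 6.427500]
step 5: m = 6.333125, f(m) = -0.016956 < 0 → root in [6.333125, 6.427500]
Midpoint of [6.333125, 6.427500] = 6.380313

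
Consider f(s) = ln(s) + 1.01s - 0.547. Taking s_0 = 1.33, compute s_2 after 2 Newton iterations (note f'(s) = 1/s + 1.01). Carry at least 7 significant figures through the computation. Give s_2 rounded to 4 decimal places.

0.7816

s_0 = 1.330000: f = 1.081479, f' = 1.761880 → s_1 = 1.330000 - (1.081479)/(1.761880) = 0.716179
s_1 = 0.716179: f = -0.157485, f' = 2.406299 → s_2 = 0.716179 - (-0.157485)/(2.406299) = 0.781626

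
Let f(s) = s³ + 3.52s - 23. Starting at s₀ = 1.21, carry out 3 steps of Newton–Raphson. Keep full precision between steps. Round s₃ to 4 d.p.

f'(s) = 3s² + 3.52
s_0 = 1.210000: f = -16.969239, f' = 7.912300 → s_1 = 1.210000 - (-16.969239)/(7.912300) = 3.354666
s_1 = 3.354666: f = 26.561102, f' = 37.281347 → s_2 = 3.354666 - (26.561102)/(37.281347) = 2.642216
s_2 = 2.642216: f = 4.746707, f' = 24.463910 → s_3 = 2.642216 - (4.746707)/(24.463910) = 2.448187

2.4482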